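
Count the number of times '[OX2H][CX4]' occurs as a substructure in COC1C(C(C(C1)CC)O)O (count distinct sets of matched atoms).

2

[OX2H][CX4] is the SMARTS for an aliphatic alcohol: a hydroxyl oxygen bound to an sp3 (X4) carbon.
The molecule carries 2 separate instances of a hydroxyl group (-OH) meeting every constraint; each maps to a distinct set of atoms, giving 2 matches.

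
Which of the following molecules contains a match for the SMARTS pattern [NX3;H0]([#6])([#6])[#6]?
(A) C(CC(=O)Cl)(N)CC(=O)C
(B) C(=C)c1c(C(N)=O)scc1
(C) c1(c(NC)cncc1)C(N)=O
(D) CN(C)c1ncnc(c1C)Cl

D

[NX3;H0]([#6])([#6])[#6] describes a trivalent nitrogen with no H, bonded to three carbons (a tertiary amine).
(A) has a primary amino group (-NH2) but the nitrogen has H2, not H0 with three carbons.
(B) has a primary amide (-C(=O)NH2) but the amide nitrogen has H2 and only one carbon neighbour.
(C) has a primary amide (-C(=O)NH2) but the amide nitrogen has H2 and only one carbon neighbour.
(D) contains a dimethylamino group (-N(CH3)2), which satisfies every atom and bond constraint.
So the answer is (D).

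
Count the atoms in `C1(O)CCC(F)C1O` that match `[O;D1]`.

2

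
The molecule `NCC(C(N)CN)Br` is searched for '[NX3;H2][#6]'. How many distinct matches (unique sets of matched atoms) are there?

3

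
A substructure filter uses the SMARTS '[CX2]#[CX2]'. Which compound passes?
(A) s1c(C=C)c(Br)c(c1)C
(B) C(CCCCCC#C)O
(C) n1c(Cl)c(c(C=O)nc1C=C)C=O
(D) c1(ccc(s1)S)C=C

B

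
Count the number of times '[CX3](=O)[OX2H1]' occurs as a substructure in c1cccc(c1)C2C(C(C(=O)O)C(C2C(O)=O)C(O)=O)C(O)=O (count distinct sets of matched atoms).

[CX3](=O)[OX2H1] is the SMARTS for a carboxylic acid: an sp2 carbon double-bonded to O and single-bonded to an -OH oxygen.
The molecule carries 4 separate instances of a carboxylic acid group (-C(=O)OH) meeting every constraint; each maps to a distinct set of atoms, giving 4 matches.

4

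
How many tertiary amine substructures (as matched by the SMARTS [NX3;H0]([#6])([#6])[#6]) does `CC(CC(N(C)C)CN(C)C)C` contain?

[NX3;H0]([#6])([#6])[#6] is the SMARTS for a tertiary amine: a trivalent nitrogen with no H, bonded to three carbons.
The molecule carries 2 separate instances of a dimethylamino group (-N(CH3)2) meeting every constraint; each maps to a distinct set of atoms, giving 2 matches.

2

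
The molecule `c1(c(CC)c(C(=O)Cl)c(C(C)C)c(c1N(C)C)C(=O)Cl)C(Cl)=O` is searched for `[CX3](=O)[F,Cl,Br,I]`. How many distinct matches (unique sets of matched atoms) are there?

3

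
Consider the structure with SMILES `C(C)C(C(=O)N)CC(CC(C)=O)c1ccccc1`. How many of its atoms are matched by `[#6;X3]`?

8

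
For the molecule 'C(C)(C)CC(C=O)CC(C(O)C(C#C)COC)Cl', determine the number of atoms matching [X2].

4

Check the 18 heavy atoms by environment: 11× C (X4) → no; 2× C (X2) → match; 1× C (X3) → no; 1× O (X1) → no; 2× O (X2) → match; 1× Cl (X1) → no.
Summing the matching environments: 2 + 2 = 4 matching atoms.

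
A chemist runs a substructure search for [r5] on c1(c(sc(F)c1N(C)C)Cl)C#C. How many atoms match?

The query [r5] means: r5 matches atoms in a five-membered ring.
Check the 12 heavy atoms by environment: 1× s (aromatic, in 5-ring) → match; 4× c (aromatic, in 5-ring) → match; 1× F (acyclic) → no; 1× N (acyclic) → no; 4× C (acyclic) → no; 1× Cl (acyclic) → no.
Summing the matching environments: 1 + 4 = 5 matching atoms.

5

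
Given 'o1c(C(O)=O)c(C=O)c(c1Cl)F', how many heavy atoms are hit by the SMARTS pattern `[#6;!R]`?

2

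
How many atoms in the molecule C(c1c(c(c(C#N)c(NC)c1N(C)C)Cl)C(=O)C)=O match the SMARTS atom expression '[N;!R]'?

3

The query [N;!R] means: aliphatic nitrogen not in a ring.
Check the 19 heavy atoms by environment: 6× c (aromatic, in 6-ring) → no; 3× N (acyclic) → match; 7× C (acyclic) → no; 2× O (acyclic) → no; 1× Cl (acyclic) → no.
That gives 3 matching atoms.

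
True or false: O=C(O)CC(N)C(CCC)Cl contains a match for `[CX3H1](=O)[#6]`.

False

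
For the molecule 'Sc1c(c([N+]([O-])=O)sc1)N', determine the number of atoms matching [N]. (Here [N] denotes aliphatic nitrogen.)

2

Check the 10 heavy atoms by environment: 1× s (aromatic) → no; 4× c (aromatic) → no; 1× N → match; 1× S → no; 1× N (charge +1) → match; 1× O (charge -1) → no; 1× O → no.
Summing the matching environments: 1 + 1 = 2 matching atoms.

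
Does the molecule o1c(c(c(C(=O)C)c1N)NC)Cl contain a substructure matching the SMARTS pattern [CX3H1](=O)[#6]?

The pattern [CX3H1](=O)[#6] describes an sp2 carbon with one H, double-bonded to O and single-bonded to carbon — an aldehyde.
The closest candidate here is an acetyl/ketone group (-C(=O)CH3), but the carbonyl carbon has H0 (two carbon neighbours), not H1. No other fragment satisfies the full query, so there is no match.

No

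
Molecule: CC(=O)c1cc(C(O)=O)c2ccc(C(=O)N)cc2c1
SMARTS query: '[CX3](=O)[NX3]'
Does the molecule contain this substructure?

The pattern [CX3](=O)[NX3] describes a carbonyl carbon bonded to a trivalent nitrogen — an amide.
The molecule carries a primary amide (-C(=O)NH2), whose atoms satisfy every constraint of the query, so the pattern matches.

Yes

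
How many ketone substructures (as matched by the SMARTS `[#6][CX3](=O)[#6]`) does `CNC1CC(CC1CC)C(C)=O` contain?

[#6][CX3](=O)[#6] is the SMARTS for a ketone: a carbonyl carbon (no H) flanked by two carbons.
Exactly one fragment in the molecule meets all constraints, giving 1 match.

1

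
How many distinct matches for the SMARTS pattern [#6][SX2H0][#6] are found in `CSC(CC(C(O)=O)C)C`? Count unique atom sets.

1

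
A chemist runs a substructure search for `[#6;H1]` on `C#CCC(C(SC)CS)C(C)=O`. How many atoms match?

The query [#6;H1] means: any carbon bearing exactly one hydrogen.
Check the 12 heavy atoms by environment: 2× C (H2) → no; 3× C (H1) → match; 2× C (H0) → no; 1× O (H0) → no; 2× C (H3) → no; 1× S (H1) → no; 1× S (H0) → no.
That gives 3 matching atoms.

3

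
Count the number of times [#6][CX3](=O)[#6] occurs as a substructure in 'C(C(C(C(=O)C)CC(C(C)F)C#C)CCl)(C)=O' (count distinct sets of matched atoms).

2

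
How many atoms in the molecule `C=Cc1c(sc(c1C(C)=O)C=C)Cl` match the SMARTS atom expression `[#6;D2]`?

2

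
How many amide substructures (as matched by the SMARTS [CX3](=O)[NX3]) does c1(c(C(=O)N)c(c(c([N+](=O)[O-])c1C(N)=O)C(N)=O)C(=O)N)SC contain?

[CX3](=O)[NX3] is the SMARTS for an amide: a carbonyl carbon bonded to a trivalent nitrogen.
The molecule carries 4 separate instances of a primary amide (-C(=O)NH2) meeting every constraint; each maps to a distinct set of atoms, giving 4 matches.

4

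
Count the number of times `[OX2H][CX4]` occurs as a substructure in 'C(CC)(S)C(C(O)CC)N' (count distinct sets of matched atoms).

1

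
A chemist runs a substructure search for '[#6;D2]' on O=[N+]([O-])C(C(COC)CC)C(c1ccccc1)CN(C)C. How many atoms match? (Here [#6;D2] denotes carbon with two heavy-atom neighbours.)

Check the 21 heavy atoms by environment: 3× C (D2) → match; 3× C (D3) → no; 1× N (D3) → no; 4× C (D1) → no; 1× c (aromatic, D3) → no; 5× c (aromatic, D2) → match; 1× N (charge +1, D3) → no; 1× O (charge -1, D1) → no; 1× O (D1) → no; 1× O (D2) → no.
Summing the matching environments: 3 + 5 = 8 matching atoms.

8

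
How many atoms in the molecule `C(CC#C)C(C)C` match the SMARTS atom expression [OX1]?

Check the 7 heavy atoms by environment: 5× C (X4) → no; 2× C (X2) → no.
No environment satisfies the query, so 0 matching atoms.

0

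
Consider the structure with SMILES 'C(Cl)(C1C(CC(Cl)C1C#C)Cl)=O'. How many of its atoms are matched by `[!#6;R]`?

Check the 12 heavy atoms by environment: 5× C (in 5-ring) → no; 3× Cl (acyclic) → no; 3× C (acyclic) → no; 1× O (acyclic) → no.
No environment satisfies the query, so 0 matching atoms.

0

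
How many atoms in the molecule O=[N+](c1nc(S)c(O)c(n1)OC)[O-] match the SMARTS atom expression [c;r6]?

4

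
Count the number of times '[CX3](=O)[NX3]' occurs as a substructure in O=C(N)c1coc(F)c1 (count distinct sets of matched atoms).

1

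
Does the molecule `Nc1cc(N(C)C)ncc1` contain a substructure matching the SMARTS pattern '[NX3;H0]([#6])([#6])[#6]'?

Yes

The pattern [NX3;H0]([#6])([#6])[#6] describes a trivalent nitrogen with no H, bonded to three carbons — a tertiary amine.
The molecule carries a dimethylamino group (-N(CH3)2), whose atoms satisfy every constraint of the query, so the pattern matches.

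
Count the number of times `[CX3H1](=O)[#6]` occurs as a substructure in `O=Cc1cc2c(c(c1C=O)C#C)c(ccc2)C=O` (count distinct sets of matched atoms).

3

[CX3H1](=O)[#6] is the SMARTS for an aldehyde: an sp2 carbon with one H, double-bonded to O and single-bonded to carbon.
The molecule carries 3 separate instances of an aldehyde (-CHO) meeting every constraint; each maps to a distinct set of atoms, giving 3 matches.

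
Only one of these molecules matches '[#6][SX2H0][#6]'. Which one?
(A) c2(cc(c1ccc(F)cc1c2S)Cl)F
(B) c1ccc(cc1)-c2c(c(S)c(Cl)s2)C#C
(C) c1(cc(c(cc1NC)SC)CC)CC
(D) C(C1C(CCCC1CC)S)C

C

[#6][SX2H0][#6] describes an aliphatic sulfur bridging two carbons with no H on the sulfur (a thioether).
(A) has a thiol (-SH) but the sulfur has H1, not H0 bridging two carbons.
(B) has a thiol (-SH) but the sulfur has H1, not H0 bridging two carbons.
(C) contains a methylthio ether (-SCH3), which satisfies every atom and bond constraint.
(D) has a thiol (-SH) but the sulfur has H1, not H0 bridging two carbons.
So the answer is (C).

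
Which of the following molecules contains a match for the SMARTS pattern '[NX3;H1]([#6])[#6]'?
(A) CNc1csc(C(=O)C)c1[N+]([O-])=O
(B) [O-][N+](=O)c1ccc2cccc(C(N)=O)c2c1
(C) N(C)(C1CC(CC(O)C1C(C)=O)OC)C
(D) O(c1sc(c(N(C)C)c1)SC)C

[NX3;H1]([#6])[#6] describes a trivalent nitrogen with one H, bonded to two carbons (a secondary amine).
(A) contains an N-methylamino group (-NHCH3), which satisfies every atom and bond constraint.
(B) has a primary amide (-C(=O)NH2) but the -C(=O)NH2 nitrogen has H2, not H1.
(C) has a dimethylamino group (-N(CH3)2) but the nitrogen has H0, not H1.
(D) has a dimethylamino group (-N(CH3)2) but the nitrogen has H0, not H1.
So the answer is (A).

A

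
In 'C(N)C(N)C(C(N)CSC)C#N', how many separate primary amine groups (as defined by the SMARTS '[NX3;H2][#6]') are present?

[NX3;H2][#6] is the SMARTS for a primary amine: a trivalent nitrogen with two H attached to carbon.
The molecule carries 3 separate instances of a primary amino group (-NH2) meeting every constraint; each maps to a distinct set of atoms, giving 3 matches.

3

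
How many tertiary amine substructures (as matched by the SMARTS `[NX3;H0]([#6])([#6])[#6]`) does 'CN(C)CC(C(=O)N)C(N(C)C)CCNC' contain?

[NX3;H0]([#6])([#6])[#6] is the SMARTS for a tertiary amine: a trivalent nitrogen with no H, bonded to three carbons.
The molecule carries 2 separate instances of a dimethylamino group (-N(CH3)2) meeting every constraint; each maps to a distinct set of atoms, giving 2 matches.

2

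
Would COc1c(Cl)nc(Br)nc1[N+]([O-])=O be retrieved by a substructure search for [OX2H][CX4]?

The pattern [OX2H][CX4] describes a hydroxyl oxygen bound to an sp3 (X4) carbon — an aliphatic alcohol.
The closest candidate here is a methoxy ether (-OCH3), but the oxygen has H0 (ether), not H1. No other fragment satisfies the full query, so there is no match.

No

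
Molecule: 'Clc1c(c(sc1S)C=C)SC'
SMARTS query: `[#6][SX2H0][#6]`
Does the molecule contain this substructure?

The pattern [#6][SX2H0][#6] describes an aliphatic sulfur bridging two carbons with no H on the sulfur — a thioether.
The molecule carries a methylthio ether (-SCH3), whose atoms satisfy every constraint of the query, so the pattern matches.

Yes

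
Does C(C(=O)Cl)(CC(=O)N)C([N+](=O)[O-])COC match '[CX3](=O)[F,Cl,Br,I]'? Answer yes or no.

Yes

The pattern [CX3](=O)[F,Cl,Br,I] describes a carbonyl carbon bonded to a halogen — an acyl halide.
The molecule carries an acyl chloride (-C(=O)Cl), whose atoms satisfy every constraint of the query, so the pattern matches.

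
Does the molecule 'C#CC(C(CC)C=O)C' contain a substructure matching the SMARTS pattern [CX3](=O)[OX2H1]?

The pattern [CX3](=O)[OX2H1] describes an sp2 carbon double-bonded to O and single-bonded to an -OH oxygen — a carboxylic acid.
The closest candidate here is an aldehyde (-CHO), but there is no singly-bonded oxygen on the carbonyl carbon. No other fragment satisfies the full query, so there is no match.

No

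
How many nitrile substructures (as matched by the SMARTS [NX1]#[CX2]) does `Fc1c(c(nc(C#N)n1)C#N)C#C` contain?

[NX1]#[CX2] is the SMARTS for a nitrile: a nitrogen triple-bonded to a two-connected carbon.
The molecule carries 2 separate instances of a nitrile (-C#N) meeting every constraint; each maps to a distinct set of atoms, giving 2 matches.

2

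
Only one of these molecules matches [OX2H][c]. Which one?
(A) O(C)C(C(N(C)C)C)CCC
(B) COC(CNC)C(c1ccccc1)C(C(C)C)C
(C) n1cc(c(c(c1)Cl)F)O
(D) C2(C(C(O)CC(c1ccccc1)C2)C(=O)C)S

C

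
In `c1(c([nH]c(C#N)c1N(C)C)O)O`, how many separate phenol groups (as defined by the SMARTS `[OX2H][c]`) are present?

2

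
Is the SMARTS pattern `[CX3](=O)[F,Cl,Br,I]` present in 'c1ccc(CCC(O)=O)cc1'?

No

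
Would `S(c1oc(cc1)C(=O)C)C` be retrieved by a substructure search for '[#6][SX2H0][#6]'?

Yes

The pattern [#6][SX2H0][#6] describes an aliphatic sulfur bridging two carbons with no H on the sulfur — a thioether.
The molecule carries a methylthio ether (-SCH3), whose atoms satisfy every constraint of the query, so the pattern matches.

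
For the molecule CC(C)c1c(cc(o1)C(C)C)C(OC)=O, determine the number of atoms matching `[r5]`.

5

Check the 15 heavy atoms by environment: 1× o (aromatic, in 5-ring) → match; 4× c (aromatic, in 5-ring) → match; 8× C (acyclic) → no; 2× O (acyclic) → no.
Summing the matching environments: 1 + 4 = 5 matching atoms.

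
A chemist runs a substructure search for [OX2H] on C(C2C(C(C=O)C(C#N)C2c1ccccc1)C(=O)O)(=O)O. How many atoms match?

2

The query [OX2H] means: aliphatic oxygen with two connections, one of which is H — an -OH oxygen.
Check the 21 heavy atoms by environment: 5× C (H1, X4) → no; 1× C (H1, X3) → no; 3× O (H0, X1) → no; 1× C (H0, X2) → no; 1× N (H0, X1) → no; 2× C (H0, X3) → no; 2× O (H1, X2) → match; 1× c (aromatic, H0, X3) → no; 5× c (aromatic, H1, X3) → no.
That gives 2 matching atoms.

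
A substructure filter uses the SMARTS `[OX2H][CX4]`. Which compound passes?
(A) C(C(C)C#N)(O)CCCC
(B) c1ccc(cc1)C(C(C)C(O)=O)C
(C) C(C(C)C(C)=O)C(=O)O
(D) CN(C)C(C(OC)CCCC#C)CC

[OX2H][CX4] describes a hydroxyl oxygen bound to an sp3 (X4) carbon (an aliphatic alcohol).
(A) contains a hydroxyl group (-OH), which satisfies every atom and bond constraint.
(B) has a carboxylic acid group (-C(=O)OH) but the -OH is on a CX3 carbonyl carbon, not a CX4 carbon.
(C) has a carboxylic acid group (-C(=O)OH) but the -OH is on a CX3 carbonyl carbon, not a CX4 carbon.
(D) has a methoxy ether (-OCH3) but the oxygen has H0 (ether), not H1.
So the answer is (A).

A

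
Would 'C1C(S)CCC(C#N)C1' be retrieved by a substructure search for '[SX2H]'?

Yes

The pattern [SX2H] describes an aliphatic sulfur with two connections, one being H — a thiol.
The molecule carries a thiol (-SH), whose atoms satisfy every constraint of the query, so the pattern matches.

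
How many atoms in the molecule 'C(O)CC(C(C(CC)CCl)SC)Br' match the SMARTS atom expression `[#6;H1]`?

3

Check the 13 heavy atoms by environment: 4× C (H2) → no; 3× C (H1) → match; 1× S (H0) → no; 2× C (H3) → no; 1× Br (H0) → no; 1× O (H1) → no; 1× Cl (H0) → no.
That gives 3 matching atoms.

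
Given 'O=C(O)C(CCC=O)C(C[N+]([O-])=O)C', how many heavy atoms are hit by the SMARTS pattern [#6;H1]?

3

Check the 14 heavy atoms by environment: 3× C (H2) → no; 3× C (H1) → match; 1× N (charge +1, H0) → no; 1× O (charge -1, H0) → no; 3× O (H0) → no; 1× C (H3) → no; 1× C (H0) → no; 1× O (H1) → no.
That gives 3 matching atoms.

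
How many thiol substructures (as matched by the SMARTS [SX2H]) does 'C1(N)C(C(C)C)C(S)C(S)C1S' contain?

3

[SX2H] is the SMARTS for a thiol: an aliphatic sulfur with two connections, one being H.
The molecule carries 3 separate instances of a thiol (-SH) meeting every constraint; each maps to a distinct set of atoms, giving 3 matches.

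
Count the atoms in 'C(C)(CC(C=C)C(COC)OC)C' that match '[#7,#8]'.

The query [#7,#8] means: nitrogen or oxygen (comma = OR).
Check the 13 heavy atoms by environment: 11× C → no; 2× O → match.
That gives 2 matching atoms.

2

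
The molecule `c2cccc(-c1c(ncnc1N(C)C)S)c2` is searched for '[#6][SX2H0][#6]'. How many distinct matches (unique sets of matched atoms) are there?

0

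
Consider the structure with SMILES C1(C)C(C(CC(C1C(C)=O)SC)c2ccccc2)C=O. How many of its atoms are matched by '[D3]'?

The query [D3] means: atom with exactly three heavy-atom neighbours.
Check the 20 heavy atoms by environment: 2× C (D2) → no; 6× C (D3) → match; 3× C (D1) → no; 2× O (D1) → no; 1× c (aromatic, D3) → match; 5× c (aromatic, D2) → no; 1× S (D2) → no.
Summing the matching environments: 6 + 1 = 7 matching atoms.

7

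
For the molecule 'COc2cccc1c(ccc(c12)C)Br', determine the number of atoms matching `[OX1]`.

0

The query [OX1] means: aliphatic oxygen with one total connection — typically a carbonyl =O or an oxide.
Check the 14 heavy atoms by environment: 10× c (aromatic, X3) → no; 1× Br (X1) → no; 1× O (X2) → no; 2× C (X4) → no.
No environment satisfies the query, so 0 matching atoms.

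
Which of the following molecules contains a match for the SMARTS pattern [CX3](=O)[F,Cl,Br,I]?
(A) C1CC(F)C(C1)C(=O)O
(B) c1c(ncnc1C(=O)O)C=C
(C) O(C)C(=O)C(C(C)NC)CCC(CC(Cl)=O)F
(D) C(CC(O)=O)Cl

C

[CX3](=O)[F,Cl,Br,I] describes a carbonyl carbon bonded to a halogen (an acyl halide).
(A) has a carboxylic acid group (-C(=O)OH) but the carbonyl is bonded to -OH, not to a halogen.
(B) has a carboxylic acid group (-C(=O)OH) but the carbonyl is bonded to -OH, not to a halogen.
(C) contains an acyl chloride (-C(=O)Cl), which satisfies every atom and bond constraint.
(D) has a carboxylic acid group (-C(=O)OH) but the carbonyl is bonded to -OH, not to a halogen.
So the answer is (C).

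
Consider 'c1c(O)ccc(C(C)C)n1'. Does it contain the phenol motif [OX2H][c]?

Yes

The pattern [OX2H][c] describes a hydroxyl oxygen attached to an aromatic carbon — a phenol.
The molecule carries a hydroxyl group (-OH), whose atoms satisfy every constraint of the query, so the pattern matches.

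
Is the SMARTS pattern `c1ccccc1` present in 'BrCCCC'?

No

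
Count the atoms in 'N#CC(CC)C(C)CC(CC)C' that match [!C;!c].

The query [!C;!c] means: neither aliphatic nor aromatic carbon — same as [!#6].
Check the 12 heavy atoms by environment: 11× C → no; 1× N → match.
That gives 1 matching atom.

1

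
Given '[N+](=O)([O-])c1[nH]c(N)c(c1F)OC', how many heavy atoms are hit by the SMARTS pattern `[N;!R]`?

2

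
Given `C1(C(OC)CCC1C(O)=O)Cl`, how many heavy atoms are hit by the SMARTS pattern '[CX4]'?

6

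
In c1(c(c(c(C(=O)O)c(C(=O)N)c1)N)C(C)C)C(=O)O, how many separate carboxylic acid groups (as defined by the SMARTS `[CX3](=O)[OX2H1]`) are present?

[CX3](=O)[OX2H1] is the SMARTS for a carboxylic acid: an sp2 carbon double-bonded to O and single-bonded to an -OH oxygen.
The molecule carries 2 separate instances of a carboxylic acid group (-C(=O)OH) meeting every constraint; each maps to a distinct set of atoms, giving 2 matches.

2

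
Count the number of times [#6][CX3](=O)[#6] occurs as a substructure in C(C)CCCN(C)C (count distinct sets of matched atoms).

0

[#6][CX3](=O)[#6] is the SMARTS for a ketone: a carbonyl carbon (no H) flanked by two carbons.
No fragment in the molecule satisfies every constraint, giving 0 matches.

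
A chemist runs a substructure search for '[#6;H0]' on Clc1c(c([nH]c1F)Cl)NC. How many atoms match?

Check the 10 heavy atoms by environment: 1× n (aromatic, H1) → no; 4× c (aromatic, H0) → match; 2× Cl (H0) → no; 1× N (H1) → no; 1× C (H3) → no; 1× F (H0) → no.
That gives 4 matching atoms.

4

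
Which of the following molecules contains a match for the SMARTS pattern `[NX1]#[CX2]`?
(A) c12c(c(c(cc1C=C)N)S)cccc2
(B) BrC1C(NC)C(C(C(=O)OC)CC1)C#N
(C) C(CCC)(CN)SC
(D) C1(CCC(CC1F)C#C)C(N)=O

B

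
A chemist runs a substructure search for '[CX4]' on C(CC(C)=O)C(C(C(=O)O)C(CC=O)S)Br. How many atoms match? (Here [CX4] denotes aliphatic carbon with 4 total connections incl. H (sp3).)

7

The query [CX4] means: C with X4: aliphatic carbon with exactly 4 total connections (bonds + H).
Check the 16 heavy atoms by environment: 7× C (X4) → match; 3× C (X3) → no; 3× O (X1) → no; 1× S (X2) → no; 1× O (X2) → no; 1× Br (X1) → no.
That gives 7 matching atoms.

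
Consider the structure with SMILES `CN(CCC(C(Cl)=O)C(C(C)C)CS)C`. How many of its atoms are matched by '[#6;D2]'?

3

The query [#6;D2] means: any carbon bonded to exactly two heavy atoms.
Check the 15 heavy atoms by environment: 3× C (D2) → match; 4× C (D3) → no; 4× C (D1) → no; 1× S (D1) → no; 1× O (D1) → no; 1× Cl (D1) → no; 1× N (D3) → no.
That gives 3 matching atoms.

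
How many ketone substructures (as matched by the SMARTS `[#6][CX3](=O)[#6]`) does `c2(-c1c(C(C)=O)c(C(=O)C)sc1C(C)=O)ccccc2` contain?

3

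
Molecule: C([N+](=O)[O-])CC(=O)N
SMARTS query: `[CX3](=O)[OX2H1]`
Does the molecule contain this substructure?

No

The pattern [CX3](=O)[OX2H1] describes an sp2 carbon double-bonded to O and single-bonded to an -OH oxygen — a carboxylic acid.
The closest candidate here is a primary amide (-C(=O)NH2), but the carbonyl is bonded to N, not to an -OH oxygen. No other fragment satisfies the full query, so there is no match.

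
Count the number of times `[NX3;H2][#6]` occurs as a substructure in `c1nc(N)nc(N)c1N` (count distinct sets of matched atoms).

[NX3;H2][#6] is the SMARTS for a primary amine: a trivalent nitrogen with two H attached to carbon.
The molecule carries 3 separate instances of a primary amino group (-NH2) meeting every constraint; each maps to a distinct set of atoms, giving 3 matches.

3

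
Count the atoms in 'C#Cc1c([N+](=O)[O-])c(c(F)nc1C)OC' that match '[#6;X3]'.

The query [#6;X3] means: any carbon (aromatic or not) with three total connections.
Check the 15 heavy atoms by environment: 1× n (aromatic, X2) → no; 5× c (aromatic, X3) → match; 2× C (X2) → no; 1× O (X2) → no; 2× C (X4) → no; 1× N (charge +1, X3) → no; 1× O (charge -1, X1) → no; 1× O (X1) → no; 1× F (X1) → no.
That gives 5 matching atoms.

5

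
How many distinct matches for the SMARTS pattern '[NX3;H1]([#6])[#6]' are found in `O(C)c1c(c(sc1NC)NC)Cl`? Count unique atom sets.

2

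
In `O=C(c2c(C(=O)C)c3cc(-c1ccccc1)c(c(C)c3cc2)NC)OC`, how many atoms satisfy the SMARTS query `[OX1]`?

The query [OX1] means: aliphatic oxygen with one total connection — typically a carbonyl =O or an oxide.
Check the 26 heavy atoms by environment: 16× c (aromatic, X3) → no; 2× C (X3) → no; 2× O (X1) → match; 1× O (X2) → no; 4× C (X4) → no; 1× N (X3) → no.
That gives 2 matching atoms.

2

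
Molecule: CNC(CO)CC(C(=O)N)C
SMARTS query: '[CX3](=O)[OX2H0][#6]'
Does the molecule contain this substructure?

No

The pattern [CX3](=O)[OX2H0][#6] describes a carbonyl carbon bonded to an oxygen that is itself bonded to carbon (no H on that O) — an ester.
The closest candidate here is a primary amide (-C(=O)NH2), but the carbonyl is bonded to N, not to an O-C linkage. No other fragment satisfies the full query, so there is no match.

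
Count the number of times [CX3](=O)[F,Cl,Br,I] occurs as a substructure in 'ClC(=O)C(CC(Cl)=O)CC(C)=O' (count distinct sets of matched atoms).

2

[CX3](=O)[F,Cl,Br,I] is the SMARTS for an acyl halide: a carbonyl carbon bonded to a halogen.
The molecule carries 2 separate instances of an acyl chloride (-C(=O)Cl) meeting every constraint; each maps to a distinct set of atoms, giving 2 matches.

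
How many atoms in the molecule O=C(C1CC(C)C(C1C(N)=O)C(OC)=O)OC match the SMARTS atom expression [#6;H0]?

The query [#6;H0] means: any carbon with no attached hydrogen.
Check the 17 heavy atoms by environment: 4× C (H1) → no; 1× C (H2) → no; 3× C (H0) → match; 5× O (H0) → no; 1× N (H2) → no; 3× C (H3) → no.
That gives 3 matching atoms.

3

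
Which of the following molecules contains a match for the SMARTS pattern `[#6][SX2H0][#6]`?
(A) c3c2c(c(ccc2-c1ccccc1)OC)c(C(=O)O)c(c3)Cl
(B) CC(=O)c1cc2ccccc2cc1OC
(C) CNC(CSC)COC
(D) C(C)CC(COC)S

[#6][SX2H0][#6] describes an aliphatic sulfur bridging two carbons with no H on the sulfur (a thioether).
(A) has a methoxy ether (-OCH3) but the bridging atom is O, not S.
(B) has a methoxy ether (-OCH3) but the bridging atom is O, not S.
(C) contains a methylthio ether (-SCH3), which satisfies every atom and bond constraint.
(D) has a thiol (-SH) but the sulfur has H1, not H0 bridging two carbons.
So the answer is (C).

C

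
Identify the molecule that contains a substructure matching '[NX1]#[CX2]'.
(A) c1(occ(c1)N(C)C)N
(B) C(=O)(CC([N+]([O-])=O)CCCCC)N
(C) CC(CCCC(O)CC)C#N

C

[NX1]#[CX2] describes a nitrogen triple-bonded to a two-connected carbon (a nitrile).
(A) has a primary amino group (-NH2) but the nitrogen is NX3 (three connections), not NX1 triple-bonded.
(B) has a primary amide (-C(=O)NH2) but the nitrogen is NX3, not NX1.
(C) contains a nitrile (-C#N), which satisfies every atom and bond constraint.
So the answer is (C).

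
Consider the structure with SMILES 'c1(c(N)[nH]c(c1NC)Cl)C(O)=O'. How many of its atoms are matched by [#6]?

6

Check the 12 heavy atoms by environment: 1× n (aromatic) → no; 4× c (aromatic) → match; 2× N → no; 2× C → match; 1× Cl → no; 2× O → no.
Summing the matching environments: 4 + 2 = 6 matching atoms.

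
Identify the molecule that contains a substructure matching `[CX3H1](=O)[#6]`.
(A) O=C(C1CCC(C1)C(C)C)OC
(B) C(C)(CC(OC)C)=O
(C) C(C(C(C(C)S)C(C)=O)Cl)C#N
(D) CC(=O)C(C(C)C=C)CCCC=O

[CX3H1](=O)[#6] describes an sp2 carbon with one H, double-bonded to O and single-bonded to carbon (an aldehyde).
(A) has a methyl-ester group (-C(=O)OCH3) but the carbonyl carbon has H0, not H1.
(B) has an acetyl/ketone group (-C(=O)CH3) but the carbonyl carbon has H0 (two carbon neighbours), not H1.
(C) has an acetyl/ketone group (-C(=O)CH3) but the carbonyl carbon has H0 (two carbon neighbours), not H1.
(D) contains an aldehyde (-CHO), which satisfies every atom and bond constraint.
So the answer is (D).

D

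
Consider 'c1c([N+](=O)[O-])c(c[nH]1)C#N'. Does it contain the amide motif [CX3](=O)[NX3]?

No

The pattern [CX3](=O)[NX3] describes a carbonyl carbon bonded to a trivalent nitrogen — an amide.
The closest candidate here is a nitrile (-C#N), but the nitrile N is NX1 (triple-bonded), not NX3. No other fragment satisfies the full query, so there is no match.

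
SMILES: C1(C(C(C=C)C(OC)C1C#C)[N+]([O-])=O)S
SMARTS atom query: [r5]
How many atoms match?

5

Check the 15 heavy atoms by environment: 5× C (in 5-ring) → match; 5× C (acyclic) → no; 1× S (acyclic) → no; 1× N (charge +1, acyclic) → no; 1× O (charge -1, acyclic) → no; 2× O (acyclic) → no.
That gives 5 matching atoms.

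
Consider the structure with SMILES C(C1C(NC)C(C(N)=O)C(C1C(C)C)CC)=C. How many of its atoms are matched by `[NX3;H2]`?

The query [NX3;H2] means: aliphatic N with 3 total connections, two of them H — an -NH2 nitrogen (amine or amide).
Check the 17 heavy atoms by environment: 6× C (H1, X4) → no; 1× C (H0, X3) → no; 1× O (H0, X1) → no; 1× N (H2, X3) → match; 1× C (H1, X3) → no; 1× C (H2, X3) → no; 1× N (H1, X3) → no; 4× C (H3, X4) → no; 1× C (H2, X4) → no.
That gives 1 matching atom.

1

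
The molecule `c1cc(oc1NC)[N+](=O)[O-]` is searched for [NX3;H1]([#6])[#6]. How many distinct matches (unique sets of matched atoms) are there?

1

[NX3;H1]([#6])[#6] is the SMARTS for a secondary amine: a trivalent nitrogen with one H, bonded to two carbons.
Exactly one fragment in the molecule meets all constraints, giving 1 match.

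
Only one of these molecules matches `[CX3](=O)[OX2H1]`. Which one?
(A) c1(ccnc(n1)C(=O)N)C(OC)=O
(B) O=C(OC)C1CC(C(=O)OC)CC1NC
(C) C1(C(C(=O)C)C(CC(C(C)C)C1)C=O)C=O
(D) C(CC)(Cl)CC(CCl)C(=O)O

D

[CX3](=O)[OX2H1] describes an sp2 carbon double-bonded to O and single-bonded to an -OH oxygen (a carboxylic acid).
(A) has a primary amide (-C(=O)NH2) but the carbonyl is bonded to N, not to an -OH oxygen.
(B) has a methyl-ester group (-C(=O)OCH3) but the singly-bonded O has no H (OX2H0, not OX2H1).
(C) has an aldehyde (-CHO) but there is no singly-bonded oxygen on the carbonyl carbon.
(D) contains a carboxylic acid group (-C(=O)OH), which satisfies every atom and bond constraint.
So the answer is (D).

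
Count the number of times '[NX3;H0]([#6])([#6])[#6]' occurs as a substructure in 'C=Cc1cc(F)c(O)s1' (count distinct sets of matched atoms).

0

[NX3;H0]([#6])([#6])[#6] is the SMARTS for a tertiary amine: a trivalent nitrogen with no H, bonded to three carbons.
No fragment in the molecule satisfies every constraint, giving 0 matches.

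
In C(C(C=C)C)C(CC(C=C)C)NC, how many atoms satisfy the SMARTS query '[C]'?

The query [C] means: uppercase C matches aliphatic (non-aromatic) carbon only.
Check the 13 heavy atoms by environment: 12× C → match; 1× N → no.
That gives 12 matching atoms.

12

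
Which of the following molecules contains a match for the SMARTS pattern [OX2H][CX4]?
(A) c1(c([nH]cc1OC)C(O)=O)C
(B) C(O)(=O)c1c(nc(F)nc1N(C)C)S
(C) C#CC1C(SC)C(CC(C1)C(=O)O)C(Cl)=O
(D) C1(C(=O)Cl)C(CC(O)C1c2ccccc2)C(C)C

[OX2H][CX4] describes a hydroxyl oxygen bound to an sp3 (X4) carbon (an aliphatic alcohol).
(A) has a methoxy ether (-OCH3) but the oxygen has H0 (ether), not H1.
(B) has a carboxylic acid group (-C(=O)OH) but the -OH is on a CX3 carbonyl carbon, not a CX4 carbon.
(C) has a carboxylic acid group (-C(=O)OH) but the -OH is on a CX3 carbonyl carbon, not a CX4 carbon.
(D) contains a hydroxyl group (-OH), which satisfies every atom and bond constraint.
So the answer is (D).

D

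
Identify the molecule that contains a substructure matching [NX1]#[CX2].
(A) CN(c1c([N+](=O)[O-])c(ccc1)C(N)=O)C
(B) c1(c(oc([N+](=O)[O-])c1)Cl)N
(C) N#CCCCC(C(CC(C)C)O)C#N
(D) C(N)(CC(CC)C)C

[NX1]#[CX2] describes a nitrogen triple-bonded to a two-connected carbon (a nitrile).
(A) has a primary amide (-C(=O)NH2) but the nitrogen is NX3, not NX1.
(B) has a primary amino group (-NH2) but the nitrogen is NX3 (three connections), not NX1 triple-bonded.
(C) contains a nitrile (-C#N), which satisfies every atom and bond constraint.
(D) has a primary amino group (-NH2) but the nitrogen is NX3 (three connections), not NX1 triple-bonded.
So the answer is (C).

C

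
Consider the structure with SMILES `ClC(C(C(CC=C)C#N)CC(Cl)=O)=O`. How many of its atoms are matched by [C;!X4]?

5

The query [C;!X4] means: aliphatic carbon that does not have four total connections.
Check the 14 heavy atoms by environment: 4× C (X4) → no; 1× C (X2) → match; 1× N (X1) → no; 4× C (X3) → match; 2× O (X1) → no; 2× Cl (X1) → no.
Summing the matching environments: 1 + 4 = 5 matching atoms.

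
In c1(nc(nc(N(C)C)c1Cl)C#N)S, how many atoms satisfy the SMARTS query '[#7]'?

4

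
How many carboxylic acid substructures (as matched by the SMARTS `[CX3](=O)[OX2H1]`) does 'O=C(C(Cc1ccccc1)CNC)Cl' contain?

0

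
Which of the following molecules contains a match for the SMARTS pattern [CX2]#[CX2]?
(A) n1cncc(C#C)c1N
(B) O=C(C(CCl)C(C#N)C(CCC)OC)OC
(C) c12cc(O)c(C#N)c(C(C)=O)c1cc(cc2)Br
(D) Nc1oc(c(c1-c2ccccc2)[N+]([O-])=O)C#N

A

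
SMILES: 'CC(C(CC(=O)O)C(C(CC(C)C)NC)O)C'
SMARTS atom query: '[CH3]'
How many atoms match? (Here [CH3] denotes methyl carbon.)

5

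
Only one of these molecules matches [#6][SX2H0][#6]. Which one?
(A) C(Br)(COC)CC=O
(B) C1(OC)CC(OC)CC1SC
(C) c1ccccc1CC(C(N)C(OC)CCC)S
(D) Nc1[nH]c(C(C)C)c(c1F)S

B

[#6][SX2H0][#6] describes an aliphatic sulfur bridging two carbons with no H on the sulfur (a thioether).
(A) has a methoxy ether (-OCH3) but the bridging atom is O, not S.
(B) contains a methylthio ether (-SCH3), which satisfies every atom and bond constraint.
(C) has a methoxy ether (-OCH3) but the bridging atom is O, not S.
(D) has a thiol (-SH) but the sulfur has H1, not H0 bridging two carbons.
So the answer is (B).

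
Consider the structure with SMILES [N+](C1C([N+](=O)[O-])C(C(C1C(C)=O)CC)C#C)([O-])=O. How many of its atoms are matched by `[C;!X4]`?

3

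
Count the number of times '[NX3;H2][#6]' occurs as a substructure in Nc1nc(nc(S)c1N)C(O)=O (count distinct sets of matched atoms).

2

[NX3;H2][#6] is the SMARTS for a primary amine: a trivalent nitrogen with two H attached to carbon.
The molecule carries 2 separate instances of a primary amino group (-NH2) meeting every constraint; each maps to a distinct set of atoms, giving 2 matches.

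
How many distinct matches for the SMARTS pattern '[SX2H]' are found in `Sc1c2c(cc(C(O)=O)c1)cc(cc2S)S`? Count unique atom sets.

3

[SX2H] is the SMARTS for a thiol: an aliphatic sulfur with two connections, one being H.
The molecule carries 3 separate instances of a thiol (-SH) meeting every constraint; each maps to a distinct set of atoms, giving 3 matches.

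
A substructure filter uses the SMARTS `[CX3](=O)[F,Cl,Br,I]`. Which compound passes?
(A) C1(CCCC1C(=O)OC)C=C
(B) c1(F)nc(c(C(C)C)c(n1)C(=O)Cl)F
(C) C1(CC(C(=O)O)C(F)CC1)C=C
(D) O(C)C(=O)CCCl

B

[CX3](=O)[F,Cl,Br,I] describes a carbonyl carbon bonded to a halogen (an acyl halide).
(A) has a methyl-ester group (-C(=O)OCH3) but the carbonyl is bonded to -O-C, not to a halogen.
(B) contains an acyl chloride (-C(=O)Cl), which satisfies every atom and bond constraint.
(C) has a carboxylic acid group (-C(=O)OH) but the carbonyl is bonded to -OH, not to a halogen.
(D) has a chloro substituent but the Cl is not on a carbonyl carbon.
So the answer is (B).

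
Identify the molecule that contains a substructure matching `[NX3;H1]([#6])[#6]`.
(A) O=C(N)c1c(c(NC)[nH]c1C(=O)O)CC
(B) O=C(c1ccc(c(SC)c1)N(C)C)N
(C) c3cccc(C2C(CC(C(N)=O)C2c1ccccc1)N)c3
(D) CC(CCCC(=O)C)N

[NX3;H1]([#6])[#6] describes a trivalent nitrogen with one H, bonded to two carbons (a secondary amine).
(A) contains an N-methylamino group (-NHCH3), which satisfies every atom and bond constraint.
(B) has a primary amide (-C(=O)NH2) but the -C(=O)NH2 nitrogen has H2, not H1.
(C) has a primary amino group (-NH2) but the nitrogen has H2 and only one carbon neighbour.
(D) has a primary amino group (-NH2) but the nitrogen has H2 and only one carbon neighbour.
So the answer is (A).

A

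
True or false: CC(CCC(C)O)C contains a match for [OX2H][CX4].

The pattern [OX2H][CX4] describes a hydroxyl oxygen bound to an sp3 (X4) carbon — an aliphatic alcohol.
The molecule carries a hydroxyl group (-OH), whose atoms satisfy every constraint of the query, so the pattern matches.

True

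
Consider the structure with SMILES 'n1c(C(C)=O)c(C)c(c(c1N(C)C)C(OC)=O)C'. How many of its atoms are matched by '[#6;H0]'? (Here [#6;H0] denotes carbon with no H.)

7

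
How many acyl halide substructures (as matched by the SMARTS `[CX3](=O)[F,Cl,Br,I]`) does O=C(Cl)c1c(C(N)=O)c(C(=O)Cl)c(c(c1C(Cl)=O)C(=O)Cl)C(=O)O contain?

4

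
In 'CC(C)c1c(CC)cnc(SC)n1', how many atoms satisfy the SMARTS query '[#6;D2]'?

2

The query [#6;D2] means: any carbon bonded to exactly two heavy atoms.
Check the 13 heavy atoms by environment: 2× n (aromatic, D2) → no; 3× c (aromatic, D3) → no; 1× c (aromatic, D2) → match; 1× S (D2) → no; 4× C (D1) → no; 1× C (D3) → no; 1× C (D2) → match.
Summing the matching environments: 1 + 1 = 2 matching atoms.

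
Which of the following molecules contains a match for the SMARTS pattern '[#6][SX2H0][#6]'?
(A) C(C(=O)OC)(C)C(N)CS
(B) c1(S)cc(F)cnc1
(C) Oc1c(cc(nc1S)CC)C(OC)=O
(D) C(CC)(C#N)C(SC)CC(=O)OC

[#6][SX2H0][#6] describes an aliphatic sulfur bridging two carbons with no H on the sulfur (a thioether).
(A) has a thiol (-SH) but the sulfur has H1, not H0 bridging two carbons.
(B) has a thiol (-SH) but the sulfur has H1, not H0 bridging two carbons.
(C) has a thiol (-SH) but the sulfur has H1, not H0 bridging two carbons.
(D) contains a methylthio ether (-SCH3), which satisfies every atom and bond constraint.
So the answer is (D).

D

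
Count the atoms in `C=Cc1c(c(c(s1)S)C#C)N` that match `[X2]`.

4

Check the 11 heavy atoms by environment: 1× s (aromatic, X2) → match; 4× c (aromatic, X3) → no; 1× N (X3) → no; 1× S (X2) → match; 2× C (X3) → no; 2× C (X2) → match.
Summing the matching environments: 1 + 1 + 2 = 4 matching atoms.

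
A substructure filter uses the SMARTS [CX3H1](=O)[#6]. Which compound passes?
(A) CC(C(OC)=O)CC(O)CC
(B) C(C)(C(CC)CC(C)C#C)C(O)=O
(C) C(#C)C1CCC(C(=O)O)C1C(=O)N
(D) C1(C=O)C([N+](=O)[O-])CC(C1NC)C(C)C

D

[CX3H1](=O)[#6] describes an sp2 carbon with one H, double-bonded to O and single-bonded to carbon (an aldehyde).
(A) has a methyl-ester group (-C(=O)OCH3) but the carbonyl carbon has H0, not H1.
(B) has a carboxylic acid group (-C(=O)OH) but the carbonyl carbon has H0 and is bonded to O, not H1.
(C) has a carboxylic acid group (-C(=O)OH) but the carbonyl carbon has H0 and is bonded to O, not H1.
(D) contains an aldehyde (-CHO), which satisfies every atom and bond constraint.
So the answer is (D).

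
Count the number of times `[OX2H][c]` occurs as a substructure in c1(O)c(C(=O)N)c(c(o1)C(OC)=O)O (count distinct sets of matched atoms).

2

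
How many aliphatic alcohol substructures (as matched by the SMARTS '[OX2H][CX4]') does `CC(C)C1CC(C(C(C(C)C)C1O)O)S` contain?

2

[OX2H][CX4] is the SMARTS for an aliphatic alcohol: a hydroxyl oxygen bound to an sp3 (X4) carbon.
The molecule carries 2 separate instances of a hydroxyl group (-OH) meeting every constraint; each maps to a distinct set of atoms, giving 2 matches.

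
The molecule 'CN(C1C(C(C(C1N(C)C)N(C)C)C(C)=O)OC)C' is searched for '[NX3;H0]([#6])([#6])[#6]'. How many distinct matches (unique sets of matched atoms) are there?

[NX3;H0]([#6])([#6])[#6] is the SMARTS for a tertiary amine: a trivalent nitrogen with no H, bonded to three carbons.
The molecule carries 3 separate instances of a dimethylamino group (-N(CH3)2) meeting every constraint; each maps to a distinct set of atoms, giving 3 matches.

3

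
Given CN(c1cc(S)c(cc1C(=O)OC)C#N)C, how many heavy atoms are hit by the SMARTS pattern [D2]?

The query [D2] means: atom with exactly two heavy-atom neighbours.
Check the 16 heavy atoms by environment: 2× c (aromatic, D2) → match; 4× c (aromatic, D3) → no; 1× C (D3) → no; 1× O (D1) → no; 1× O (D2) → match; 3× C (D1) → no; 1× C (D2) → match; 1× N (D1) → no; 1× S (D1) → no; 1× N (D3) → no.
Summing the matching environments: 2 + 1 + 1 = 4 matching atoms.

4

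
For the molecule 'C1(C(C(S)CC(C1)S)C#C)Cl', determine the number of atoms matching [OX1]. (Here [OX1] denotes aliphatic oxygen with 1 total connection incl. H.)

0

The query [OX1] means: aliphatic oxygen with one total connection — typically a carbonyl =O or an oxide.
Check the 11 heavy atoms by environment: 6× C (X4) → no; 2× C (X2) → no; 2× S (X2) → no; 1× Cl (X1) → no.
No environment satisfies the query, so 0 matching atoms.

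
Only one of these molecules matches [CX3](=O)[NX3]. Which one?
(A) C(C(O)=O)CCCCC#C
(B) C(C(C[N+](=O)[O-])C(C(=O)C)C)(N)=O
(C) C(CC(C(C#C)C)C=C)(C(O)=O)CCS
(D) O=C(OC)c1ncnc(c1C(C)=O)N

B

[CX3](=O)[NX3] describes a carbonyl carbon bonded to a trivalent nitrogen (an amide).
(A) has a carboxylic acid group (-C(=O)OH) but the carbonyl is bonded to O, not to an NX3 nitrogen.
(B) contains a primary amide (-C(=O)NH2), which satisfies every atom and bond constraint.
(C) has a carboxylic acid group (-C(=O)OH) but the carbonyl is bonded to O, not to an NX3 nitrogen.
(D) has a methyl-ester group (-C(=O)OCH3) but the carbonyl is bonded to O, not to an NX3 nitrogen.
So the answer is (B).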